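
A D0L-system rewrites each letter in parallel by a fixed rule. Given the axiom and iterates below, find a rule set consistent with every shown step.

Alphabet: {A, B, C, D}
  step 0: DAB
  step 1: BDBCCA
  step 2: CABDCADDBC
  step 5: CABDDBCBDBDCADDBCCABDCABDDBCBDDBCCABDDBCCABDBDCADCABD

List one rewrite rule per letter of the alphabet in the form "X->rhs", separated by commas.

A->BC, B->CA, C->D, D->BD

  step 1 ⇒ step 2: BDBCCA ⇒ CA·BD·CA·D·D·BC
    A ↦ BC
    B ↦ CA
    C ↦ D
    D ↦ BD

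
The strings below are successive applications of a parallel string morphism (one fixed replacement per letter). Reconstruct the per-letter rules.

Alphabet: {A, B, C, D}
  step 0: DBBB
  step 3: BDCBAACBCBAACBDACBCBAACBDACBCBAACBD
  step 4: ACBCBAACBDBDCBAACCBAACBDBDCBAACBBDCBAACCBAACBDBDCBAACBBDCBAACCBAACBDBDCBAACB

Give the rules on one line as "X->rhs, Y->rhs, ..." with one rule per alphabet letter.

A->BD, B->AC, C->CBA, D->B

  step 3 ⇒ step 4: BDCBAACBCBAACBDACBCBAACBDACBCBAACBD ⇒ AC·B·CBA·AC·BD·BD·CBA·AC·CBA·AC·BD·BD·CBA·AC·B·BD·CBA·AC·CBA·AC·BD·BD·CBA·AC·B·BD·CBA·AC·CBA·AC·BD·BD·CBA·AC·B
    A ↦ BD
    B ↦ AC
    C ↦ CBA
    D ↦ B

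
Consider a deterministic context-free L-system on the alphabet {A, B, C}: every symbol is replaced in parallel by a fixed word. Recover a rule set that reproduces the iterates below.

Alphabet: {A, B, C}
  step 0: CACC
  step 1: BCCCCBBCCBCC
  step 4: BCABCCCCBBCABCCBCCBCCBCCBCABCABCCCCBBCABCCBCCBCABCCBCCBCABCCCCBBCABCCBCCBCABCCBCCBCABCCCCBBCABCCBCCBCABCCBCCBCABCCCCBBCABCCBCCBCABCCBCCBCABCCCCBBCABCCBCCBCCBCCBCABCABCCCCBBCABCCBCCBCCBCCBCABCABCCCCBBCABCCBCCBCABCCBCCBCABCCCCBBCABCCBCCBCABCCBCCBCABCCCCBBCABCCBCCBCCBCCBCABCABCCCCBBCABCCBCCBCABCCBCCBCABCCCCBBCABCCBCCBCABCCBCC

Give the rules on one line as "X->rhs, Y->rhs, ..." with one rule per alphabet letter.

  step 0 ⇒ step 1: CACC ⇒ BCC·CCB·BCC·BCC
    A ↦ CCB
    C ↦ BCC
    B ↦ BCA  (constrained at step 1)

A->CCB, B->BCA, C->BCC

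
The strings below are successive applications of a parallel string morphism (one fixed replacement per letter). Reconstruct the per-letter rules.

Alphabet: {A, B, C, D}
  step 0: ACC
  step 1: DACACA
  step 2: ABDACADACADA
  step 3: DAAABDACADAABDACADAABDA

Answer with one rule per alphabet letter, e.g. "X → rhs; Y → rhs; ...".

A->DA, B->A, C->CA, D->AB

  step 2 ⇒ step 3: ABDACADACADA ⇒ DA·A·AB·DA·CA·DA·AB·DA·CA·DA·AB·DA
    A ↦ DA
    B ↦ A
    C ↦ CA
    D ↦ AB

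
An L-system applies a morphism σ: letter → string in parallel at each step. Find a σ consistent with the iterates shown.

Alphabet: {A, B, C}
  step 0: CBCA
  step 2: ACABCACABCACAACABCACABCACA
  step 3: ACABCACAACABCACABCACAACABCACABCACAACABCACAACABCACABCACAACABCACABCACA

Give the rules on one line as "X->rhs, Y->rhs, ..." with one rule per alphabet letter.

A->ACA, B->ACA, C->BC

  step 2 ⇒ step 3: ACABCACABCACAACABCACABCACA ⇒ ACA·BC·ACA·ACA·BC·ACA·BC·ACA·ACA·BC·ACA·BC·ACA·ACA·BC·ACA·ACA·BC·ACA·BC·ACA·ACA·BC·ACA·BC·ACA
    A ↦ ACA
    B ↦ ACA
    C ↦ BC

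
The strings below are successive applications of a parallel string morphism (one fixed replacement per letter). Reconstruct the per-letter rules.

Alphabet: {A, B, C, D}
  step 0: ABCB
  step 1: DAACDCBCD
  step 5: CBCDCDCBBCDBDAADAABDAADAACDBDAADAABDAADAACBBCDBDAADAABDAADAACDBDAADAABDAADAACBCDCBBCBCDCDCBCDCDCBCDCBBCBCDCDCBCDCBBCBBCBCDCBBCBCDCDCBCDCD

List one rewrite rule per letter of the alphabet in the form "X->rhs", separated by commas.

  step 0 ⇒ step 1: ABCB ⇒ DAA·CD·CB·CD
    A ↦ DAA
    B ↦ CD
    C ↦ CB
    D ↦ B  (constrained at step 1)

A->DAA, B->CD, C->CB, D->B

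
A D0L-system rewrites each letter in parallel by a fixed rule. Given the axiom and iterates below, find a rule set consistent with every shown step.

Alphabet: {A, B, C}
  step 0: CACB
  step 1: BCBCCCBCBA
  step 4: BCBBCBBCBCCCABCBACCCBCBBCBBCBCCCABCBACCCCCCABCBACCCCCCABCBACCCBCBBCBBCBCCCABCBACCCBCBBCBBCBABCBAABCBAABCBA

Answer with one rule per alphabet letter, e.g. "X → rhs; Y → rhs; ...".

A->CCC, B->A, C->BCB

  step 0 ⇒ step 1: CACB ⇒ BCB·CCC·BCB·A
    A ↦ CCC
    B ↦ A
    C ↦ BCB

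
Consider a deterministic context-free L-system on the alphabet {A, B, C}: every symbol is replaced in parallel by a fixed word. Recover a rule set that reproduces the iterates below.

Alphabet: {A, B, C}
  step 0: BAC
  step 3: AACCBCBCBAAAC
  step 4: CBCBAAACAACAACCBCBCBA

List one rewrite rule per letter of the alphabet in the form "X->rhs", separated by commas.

A->CB, B->AC, C->A

  step 3 ⇒ step 4: AACCBCBCBAAAC ⇒ CB·CB·A·A·AC·A·AC·A·AC·CB·CB·CB·A
    A ↦ CB
    B ↦ AC
    C ↦ A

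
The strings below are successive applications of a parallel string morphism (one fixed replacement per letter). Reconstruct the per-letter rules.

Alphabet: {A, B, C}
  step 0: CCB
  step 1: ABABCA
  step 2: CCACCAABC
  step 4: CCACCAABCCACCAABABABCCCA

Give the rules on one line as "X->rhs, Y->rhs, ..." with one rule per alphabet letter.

  step 1 ⇒ step 2: ABABCA ⇒ C·CA·C·CA·AB·C
    A ↦ C
    B ↦ CA
    C ↦ AB

A->C, B->CA, C->AB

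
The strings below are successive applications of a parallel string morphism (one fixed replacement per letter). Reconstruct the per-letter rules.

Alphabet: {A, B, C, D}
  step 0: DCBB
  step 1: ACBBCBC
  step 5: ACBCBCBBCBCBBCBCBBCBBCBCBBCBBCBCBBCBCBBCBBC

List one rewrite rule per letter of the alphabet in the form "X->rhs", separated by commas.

  step 0 ⇒ step 1: DCBB ⇒ AC·B·BC·BC
    B ↦ BC
    C ↦ B
    D ↦ AC
    A ↦ D  (constrained at step 1)

A->D, B->BC, C->B, D->AC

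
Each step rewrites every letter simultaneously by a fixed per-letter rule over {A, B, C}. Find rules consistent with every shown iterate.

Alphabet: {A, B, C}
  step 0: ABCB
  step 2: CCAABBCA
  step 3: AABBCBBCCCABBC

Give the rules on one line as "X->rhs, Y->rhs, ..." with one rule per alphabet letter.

  step 2 ⇒ step 3: CCAABBCA ⇒ A·A·BBC·BBC·C·C·A·BBC
    A ↦ BBC
    B ↦ C
    C ↦ A

A->BBC, B->C, C->A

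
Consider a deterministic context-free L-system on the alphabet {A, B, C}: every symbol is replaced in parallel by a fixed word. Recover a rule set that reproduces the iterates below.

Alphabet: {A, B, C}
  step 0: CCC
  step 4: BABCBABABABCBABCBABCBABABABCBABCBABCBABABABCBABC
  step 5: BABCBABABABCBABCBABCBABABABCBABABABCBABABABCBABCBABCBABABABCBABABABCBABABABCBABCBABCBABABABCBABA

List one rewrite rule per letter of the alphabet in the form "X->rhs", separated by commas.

  step 4 ⇒ step 5: BABCBABABABCBABCBABCBABABABCBABCBABCBABABABCBABC ⇒ BA·BC·BA·BA·BA·BC·BA·BC·BA·BC·BA·BA·BA·BC·BA·BA·BA·BC·BA·BA·BA·BC·BA·BC·BA·BC·BA·BA·BA·BC·BA·BA·BA·BC·BA·BA·BA·BC·BA·BC·BA·BC·BA·BA·BA·BC·BA·BA
    A ↦ BC
    B ↦ BA
    C ↦ BA

A->BC, B->BA, C->BA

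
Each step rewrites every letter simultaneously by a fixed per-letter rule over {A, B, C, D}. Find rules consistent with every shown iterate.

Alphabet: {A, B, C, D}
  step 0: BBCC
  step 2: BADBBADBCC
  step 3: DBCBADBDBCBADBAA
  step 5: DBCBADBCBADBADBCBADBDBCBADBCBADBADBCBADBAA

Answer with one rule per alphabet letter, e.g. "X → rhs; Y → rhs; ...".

A->C, B->DB, C->A, D->BA

  step 2 ⇒ step 3: BADBBADBCC ⇒ DB·C·BA·DB·DB·C·BA·DB·A·A
    A ↦ C
    B ↦ DB
    C ↦ A
    D ↦ BA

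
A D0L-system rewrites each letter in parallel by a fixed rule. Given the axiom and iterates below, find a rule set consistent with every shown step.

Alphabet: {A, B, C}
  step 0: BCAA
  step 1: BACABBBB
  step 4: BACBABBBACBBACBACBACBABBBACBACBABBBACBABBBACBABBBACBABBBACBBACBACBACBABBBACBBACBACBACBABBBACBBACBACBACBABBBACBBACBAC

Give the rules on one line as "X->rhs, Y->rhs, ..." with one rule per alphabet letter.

  step 0 ⇒ step 1: BCAA ⇒ BAC·ABB·B·B
    A ↦ B
    B ↦ BAC
    C ↦ ABB

A->B, B->BAC, C->ABB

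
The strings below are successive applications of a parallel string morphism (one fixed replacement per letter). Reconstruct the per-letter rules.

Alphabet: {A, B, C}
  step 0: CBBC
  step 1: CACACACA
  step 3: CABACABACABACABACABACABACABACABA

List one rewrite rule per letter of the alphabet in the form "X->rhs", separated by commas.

A->BA, B->CA, C->CA

  step 0 ⇒ step 1: CBBC ⇒ CA·CA·CA·CA
    B ↦ CA
    C ↦ CA
    A ↦ BA  (constrained at step 1)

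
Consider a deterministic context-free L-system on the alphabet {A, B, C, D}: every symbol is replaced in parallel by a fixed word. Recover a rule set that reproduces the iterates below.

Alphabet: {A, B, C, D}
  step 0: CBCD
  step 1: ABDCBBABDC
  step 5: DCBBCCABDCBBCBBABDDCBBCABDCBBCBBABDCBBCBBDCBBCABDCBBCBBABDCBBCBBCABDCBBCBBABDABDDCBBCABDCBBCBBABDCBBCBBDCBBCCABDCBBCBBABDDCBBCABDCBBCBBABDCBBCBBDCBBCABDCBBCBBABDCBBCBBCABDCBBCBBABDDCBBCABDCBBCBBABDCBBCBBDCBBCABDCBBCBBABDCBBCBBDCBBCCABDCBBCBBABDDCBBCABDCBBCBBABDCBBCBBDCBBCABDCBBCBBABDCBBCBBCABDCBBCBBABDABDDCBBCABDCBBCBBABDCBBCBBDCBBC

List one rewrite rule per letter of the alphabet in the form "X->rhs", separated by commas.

A->D, B->CBB, C->ABD, D->C

  step 0 ⇒ step 1: CBCD ⇒ ABD·CBB·ABD·C
    B ↦ CBB
    C ↦ ABD
    D ↦ C
    A ↦ D  (constrained at step 1)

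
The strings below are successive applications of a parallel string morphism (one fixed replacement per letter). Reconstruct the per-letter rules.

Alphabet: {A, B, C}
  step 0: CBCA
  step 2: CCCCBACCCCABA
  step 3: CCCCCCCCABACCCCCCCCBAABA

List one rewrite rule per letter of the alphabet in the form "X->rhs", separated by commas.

A->BA, B->A, C->CC

  step 2 ⇒ step 3: CCCCBACCCCABA ⇒ CC·CC·CC·CC·A·BA·CC·CC·CC·CC·BA·A·BA
    A ↦ BA
    B ↦ A
    C ↦ CC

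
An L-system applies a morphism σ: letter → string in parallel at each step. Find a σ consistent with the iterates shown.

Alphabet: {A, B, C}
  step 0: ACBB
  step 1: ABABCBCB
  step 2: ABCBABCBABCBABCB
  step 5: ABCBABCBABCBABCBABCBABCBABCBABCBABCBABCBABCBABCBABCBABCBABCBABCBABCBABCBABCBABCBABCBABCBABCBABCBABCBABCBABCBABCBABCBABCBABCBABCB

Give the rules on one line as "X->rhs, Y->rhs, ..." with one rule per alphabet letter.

A->AB, B->CB, C->AB

  step 1 ⇒ step 2: ABABCBCB ⇒ AB·CB·AB·CB·AB·CB·AB·CB
    A ↦ AB
    B ↦ CB
    C ↦ AB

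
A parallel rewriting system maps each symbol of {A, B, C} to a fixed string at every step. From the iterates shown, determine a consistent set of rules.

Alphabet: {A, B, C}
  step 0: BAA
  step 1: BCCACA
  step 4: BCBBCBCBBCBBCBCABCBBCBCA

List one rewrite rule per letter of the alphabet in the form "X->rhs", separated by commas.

  step 0 ⇒ step 1: BAA ⇒ BC·CA·CA
    A ↦ CA
    B ↦ BC
    C ↦ B  (constrained at step 1)

A->CA, B->BC, C->B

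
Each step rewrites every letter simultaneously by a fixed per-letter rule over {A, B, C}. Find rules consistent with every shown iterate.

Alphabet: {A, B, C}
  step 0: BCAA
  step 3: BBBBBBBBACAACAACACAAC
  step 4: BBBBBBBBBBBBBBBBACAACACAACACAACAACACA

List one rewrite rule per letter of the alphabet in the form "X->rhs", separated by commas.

  step 3 ⇒ step 4: BBBBBBBBACAACAACACAAC ⇒ BB·BB·BB·BB·BB·BB·BB·BB·AC·A·AC·AC·A·AC·AC·A·AC·A·AC·AC·A
    A ↦ AC
    B ↦ BB
    C ↦ A

A->AC, B->BB, C->A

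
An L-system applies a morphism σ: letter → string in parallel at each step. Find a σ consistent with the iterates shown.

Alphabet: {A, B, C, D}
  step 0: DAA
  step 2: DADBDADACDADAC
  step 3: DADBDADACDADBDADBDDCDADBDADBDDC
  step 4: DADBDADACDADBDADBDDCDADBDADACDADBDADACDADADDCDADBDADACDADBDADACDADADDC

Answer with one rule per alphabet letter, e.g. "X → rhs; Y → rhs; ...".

A->DB, B->DAC, C->DDC, D->DA

  step 3 ⇒ step 4: DADBDADACDADBDADBDDCDADBDADBDDC ⇒ DA·DB·DA·DAC·DA·DB·DA·DB·DDC·DA·DB·DA·DAC·DA·DB·DA·DAC·DA·DA·DDC·DA·DB·DA·DAC·DA·DB·DA·DAC·DA·DA·DDC
    A ↦ DB
    B ↦ DAC
    C ↦ DDC
    D ↦ DA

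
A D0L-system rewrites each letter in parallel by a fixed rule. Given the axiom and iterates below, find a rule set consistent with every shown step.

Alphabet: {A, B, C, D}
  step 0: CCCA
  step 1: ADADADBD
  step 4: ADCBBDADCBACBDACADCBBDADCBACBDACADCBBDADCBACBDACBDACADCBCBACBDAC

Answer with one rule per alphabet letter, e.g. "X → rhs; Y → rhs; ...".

A->BD, B->CB, C->AD, D->AC

  step 0 ⇒ step 1: CCCA ⇒ AD·AD·AD·BD
    A ↦ BD
    C ↦ AD
    B ↦ CB  (constrained at step 1)
    D ↦ AC  (constrained at step 1)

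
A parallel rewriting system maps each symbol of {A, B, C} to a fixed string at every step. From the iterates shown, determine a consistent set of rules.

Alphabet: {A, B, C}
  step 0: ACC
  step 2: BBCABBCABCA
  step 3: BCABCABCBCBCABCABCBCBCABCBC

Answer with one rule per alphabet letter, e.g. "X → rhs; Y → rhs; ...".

  step 2 ⇒ step 3: BBCABBCABCA ⇒ BCA·BCA·B·CBC·BCA·BCA·B·CBC·BCA·B·CBC
    A ↦ CBC
    B ↦ BCA
    C ↦ B

A->CBC, B->BCA, C->B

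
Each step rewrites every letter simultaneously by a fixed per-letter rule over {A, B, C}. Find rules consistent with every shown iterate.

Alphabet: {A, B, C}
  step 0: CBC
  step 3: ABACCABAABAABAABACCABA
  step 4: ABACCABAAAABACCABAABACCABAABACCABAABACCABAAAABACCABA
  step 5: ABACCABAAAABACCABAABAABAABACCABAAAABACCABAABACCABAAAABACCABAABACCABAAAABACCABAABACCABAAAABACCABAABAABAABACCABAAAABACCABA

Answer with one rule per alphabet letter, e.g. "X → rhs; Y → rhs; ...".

  step 4 ⇒ step 5: ABACCABAAAABACCABAABACCABAABACCABAABACCABAAAABACCABA ⇒ ABA·CC·ABA·A·A·ABA·CC·ABA·ABA·ABA·ABA·CC·ABA·A·A·ABA·CC·ABA·ABA·CC·ABA·A·A·ABA·CC·ABA·ABA·CC·ABA·A·A·ABA·CC·ABA·ABA·CC·ABA·A·A·ABA·CC·ABA·ABA·ABA·ABA·CC·ABA·A·A·ABA·CC·ABA
    A ↦ ABA
    B ↦ CC
    C ↦ A

A->ABA, B->CC, C->A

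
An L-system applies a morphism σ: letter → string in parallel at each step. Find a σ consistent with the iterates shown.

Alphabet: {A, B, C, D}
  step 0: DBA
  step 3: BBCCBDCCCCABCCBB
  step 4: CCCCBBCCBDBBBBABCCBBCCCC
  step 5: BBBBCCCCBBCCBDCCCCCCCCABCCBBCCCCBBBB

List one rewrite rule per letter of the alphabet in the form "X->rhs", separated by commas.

  step 4 ⇒ step 5: CCCCBBCCBDBBBBABCCBBCCCC ⇒ B·B·B·B·CC·CC·B·B·CC·BD·CC·CC·CC·CC·AB·CC·B·B·CC·CC·B·B·B·B
    A ↦ AB
    B ↦ CC
    C ↦ B
    D ↦ BD

A->AB, B->CC, C->B, D->BD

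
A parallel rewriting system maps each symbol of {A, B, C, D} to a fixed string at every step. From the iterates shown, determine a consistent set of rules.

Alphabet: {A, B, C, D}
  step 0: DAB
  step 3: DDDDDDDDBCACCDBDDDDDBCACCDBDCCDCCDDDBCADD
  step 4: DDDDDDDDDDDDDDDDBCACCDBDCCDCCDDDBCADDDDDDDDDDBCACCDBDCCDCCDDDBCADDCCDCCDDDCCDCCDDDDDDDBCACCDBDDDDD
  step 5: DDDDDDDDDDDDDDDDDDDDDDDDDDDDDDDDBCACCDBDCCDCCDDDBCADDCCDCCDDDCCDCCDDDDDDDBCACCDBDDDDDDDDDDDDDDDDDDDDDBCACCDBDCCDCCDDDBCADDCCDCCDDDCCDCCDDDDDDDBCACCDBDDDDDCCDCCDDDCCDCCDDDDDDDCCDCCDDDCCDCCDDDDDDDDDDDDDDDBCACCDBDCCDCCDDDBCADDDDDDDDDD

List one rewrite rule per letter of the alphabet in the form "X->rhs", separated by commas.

  step 4 ⇒ step 5: DDDDDDDDDDDDDDDDBCACCDBDCCDCCDDDBCADDDDDDDDDDBCACCDBDCCDCCDDDBCADDCCDCCDDDCCDCCDDDDDDDBCACCDBDDDDD ⇒ DD·DD·DD·DD·DD·DD·DD·DD·DD·DD·DD·DD·DD·DD·DD·DD·BCA·CCD·BD·CCD·CCD·DD·BCA·DD·CCD·CCD·DD·CCD·CCD·DD·DD·DD·BCA·CCD·BD·DD·DD·DD·DD·DD·DD·DD·DD·DD·DD·BCA·CCD·BD·CCD·CCD·DD·BCA·DD·CCD·CCD·DD·CCD·CCD·DD·DD·DD·BCA·CCD·BD·DD·DD·CCD·CCD·DD·CCD·CCD·DD·DD·DD·CCD·CCD·DD·CCD·CCD·DD·DD·DD·DD·DD·DD·DD·BCA·CCD·BD·CCD·CCD·DD·BCA·DD·DD·DD·DD·DD
    A ↦ BD
    B ↦ BCA
    C ↦ CCD
    D ↦ DD

A->BD, B->BCA, C->CCD, D->DD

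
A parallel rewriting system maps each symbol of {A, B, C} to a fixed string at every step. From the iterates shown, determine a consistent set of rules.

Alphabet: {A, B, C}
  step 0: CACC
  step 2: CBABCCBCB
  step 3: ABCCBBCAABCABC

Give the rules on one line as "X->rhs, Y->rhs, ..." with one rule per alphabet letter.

A->CB, B->BC, C->A

  step 2 ⇒ step 3: CBABCCBCB ⇒ A·BC·CB·BC·A·A·BC·A·BC
    A ↦ CB
    B ↦ BC
    C ↦ A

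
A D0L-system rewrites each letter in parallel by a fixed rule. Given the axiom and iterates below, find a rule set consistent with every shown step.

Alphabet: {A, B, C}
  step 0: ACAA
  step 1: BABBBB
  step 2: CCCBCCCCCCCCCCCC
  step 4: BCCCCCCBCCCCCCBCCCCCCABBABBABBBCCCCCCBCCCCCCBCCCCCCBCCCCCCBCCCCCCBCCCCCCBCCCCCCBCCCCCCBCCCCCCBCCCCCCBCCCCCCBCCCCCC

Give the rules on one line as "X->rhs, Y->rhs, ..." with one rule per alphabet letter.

A->B, B->CCC, C->ABB

  step 1 ⇒ step 2: BABBBB ⇒ CCC·B·CCC·CCC·CCC·CCC
    A ↦ B
    B ↦ CCC
  step 0 ⇒ step 1: ACAA ⇒ B·ABB·B·B
    C ↦ ABB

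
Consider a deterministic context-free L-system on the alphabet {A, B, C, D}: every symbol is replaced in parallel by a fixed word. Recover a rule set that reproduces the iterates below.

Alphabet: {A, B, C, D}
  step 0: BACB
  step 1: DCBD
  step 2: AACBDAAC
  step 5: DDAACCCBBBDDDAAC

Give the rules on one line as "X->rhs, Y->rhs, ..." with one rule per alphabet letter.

  step 1 ⇒ step 2: DCBD ⇒ AAC·B·D·AAC
    B ↦ D
    C ↦ B
    D ↦ AAC
  step 0 ⇒ step 1: BACB ⇒ D·C·B·D
    A ↦ C

A->C, B->D, C->B, D->AAC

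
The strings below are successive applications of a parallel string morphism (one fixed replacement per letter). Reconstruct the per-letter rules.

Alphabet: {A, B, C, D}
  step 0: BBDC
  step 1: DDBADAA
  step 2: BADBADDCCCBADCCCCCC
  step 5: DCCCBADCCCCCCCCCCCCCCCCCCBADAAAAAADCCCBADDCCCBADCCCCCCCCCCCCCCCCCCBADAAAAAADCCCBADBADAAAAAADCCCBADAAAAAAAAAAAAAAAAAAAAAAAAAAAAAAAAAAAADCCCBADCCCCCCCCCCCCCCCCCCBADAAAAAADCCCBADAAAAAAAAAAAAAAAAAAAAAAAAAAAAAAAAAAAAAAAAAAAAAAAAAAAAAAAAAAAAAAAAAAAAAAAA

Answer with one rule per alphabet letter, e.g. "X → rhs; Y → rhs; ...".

  step 1 ⇒ step 2: DDBADAA ⇒ BAD·BAD·D·CCC·BAD·CCC·CCC
    A ↦ CCC
    B ↦ D
    D ↦ BAD
  step 0 ⇒ step 1: BBDC ⇒ D·D·BAD·AA
    C ↦ AA

A->CCC, B->D, C->AA, D->BAD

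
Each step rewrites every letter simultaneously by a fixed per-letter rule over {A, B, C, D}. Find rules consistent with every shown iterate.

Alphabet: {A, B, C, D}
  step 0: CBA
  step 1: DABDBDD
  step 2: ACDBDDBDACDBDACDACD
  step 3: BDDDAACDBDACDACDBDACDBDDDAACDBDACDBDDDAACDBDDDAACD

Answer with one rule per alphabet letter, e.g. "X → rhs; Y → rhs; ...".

A->BDD, B->BD, C->DA, D->ACD

  step 2 ⇒ step 3: ACDBDDBDACDBDACDACD ⇒ BDD·DA·ACD·BD·ACD·ACD·BD·ACD·BDD·DA·ACD·BD·ACD·BDD·DA·ACD·BDD·DA·ACD
    A ↦ BDD
    B ↦ BD
    C ↦ DA
    D ↦ ACD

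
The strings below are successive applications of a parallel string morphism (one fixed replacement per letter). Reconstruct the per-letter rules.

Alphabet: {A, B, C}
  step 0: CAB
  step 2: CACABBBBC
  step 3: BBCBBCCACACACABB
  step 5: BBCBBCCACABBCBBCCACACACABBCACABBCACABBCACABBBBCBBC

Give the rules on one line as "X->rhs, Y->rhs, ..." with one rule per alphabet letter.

A->C, B->CA, C->BB

  step 2 ⇒ step 3: CACABBBBC ⇒ BB·C·BB·C·CA·CA·CA·CA·BB
    A ↦ C
    B ↦ CA
    C ↦ BB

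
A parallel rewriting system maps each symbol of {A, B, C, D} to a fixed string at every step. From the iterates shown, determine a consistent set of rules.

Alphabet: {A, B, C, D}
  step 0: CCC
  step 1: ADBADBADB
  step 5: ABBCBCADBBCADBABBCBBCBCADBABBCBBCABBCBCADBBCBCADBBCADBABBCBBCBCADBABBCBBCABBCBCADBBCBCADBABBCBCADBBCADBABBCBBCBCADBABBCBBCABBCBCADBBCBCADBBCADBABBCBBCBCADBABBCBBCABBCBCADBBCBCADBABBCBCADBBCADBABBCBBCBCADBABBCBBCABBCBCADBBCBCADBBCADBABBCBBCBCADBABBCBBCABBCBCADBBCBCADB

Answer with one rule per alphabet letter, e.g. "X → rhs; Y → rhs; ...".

A->AB, B->BC, C->ADB, D->BCB

  step 0 ⇒ step 1: CCC ⇒ ADB·ADB·ADB
    C ↦ ADB
    A ↦ AB  (constrained at step 1)
    B ↦ BC  (constrained at step 1)
    D ↦ BCB  (constrained at step 1)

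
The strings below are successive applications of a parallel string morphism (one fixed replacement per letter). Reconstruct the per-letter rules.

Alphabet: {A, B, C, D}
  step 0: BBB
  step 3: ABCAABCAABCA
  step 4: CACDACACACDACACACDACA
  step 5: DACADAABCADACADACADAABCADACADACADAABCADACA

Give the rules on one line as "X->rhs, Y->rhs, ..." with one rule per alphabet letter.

  step 4 ⇒ step 5: CACDACACACDACACACDACA ⇒ DA·CA·DA·AB·CA·DA·CA·DA·CA·DA·AB·CA·DA·CA·DA·CA·DA·AB·CA·DA·CA
    A ↦ CA
    C ↦ DA
    D ↦ AB
  step 3 ⇒ step 4: ABCAABCAABCA ⇒ CA·C·DA·CA·CA·C·DA·CA·CA·C·DA·CA
    B ↦ C

A->CA, B->C, C->DA, D->AB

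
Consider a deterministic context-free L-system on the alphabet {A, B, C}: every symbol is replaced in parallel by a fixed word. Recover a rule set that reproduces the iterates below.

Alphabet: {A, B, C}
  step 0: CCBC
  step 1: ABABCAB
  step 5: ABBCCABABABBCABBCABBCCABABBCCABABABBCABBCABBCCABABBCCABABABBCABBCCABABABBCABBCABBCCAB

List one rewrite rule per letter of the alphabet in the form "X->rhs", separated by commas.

  step 0 ⇒ step 1: CCBC ⇒ AB·AB·C·AB
    B ↦ C
    C ↦ AB
    A ↦ ABB  (constrained at step 1)

A->ABB, B->C, C->AB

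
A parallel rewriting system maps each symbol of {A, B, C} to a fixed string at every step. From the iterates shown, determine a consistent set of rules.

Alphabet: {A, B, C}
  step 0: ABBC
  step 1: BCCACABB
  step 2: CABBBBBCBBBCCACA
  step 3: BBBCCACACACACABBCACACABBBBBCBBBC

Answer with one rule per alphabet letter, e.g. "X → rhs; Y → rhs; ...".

  step 2 ⇒ step 3: CABBBBBCBBBCCACA ⇒ BB·BC·CA·CA·CA·CA·CA·BB·CA·CA·CA·BB·BB·BC·BB·BC
    A ↦ BC
    B ↦ CA
    C ↦ BB

A->BC, B->CA, C->BB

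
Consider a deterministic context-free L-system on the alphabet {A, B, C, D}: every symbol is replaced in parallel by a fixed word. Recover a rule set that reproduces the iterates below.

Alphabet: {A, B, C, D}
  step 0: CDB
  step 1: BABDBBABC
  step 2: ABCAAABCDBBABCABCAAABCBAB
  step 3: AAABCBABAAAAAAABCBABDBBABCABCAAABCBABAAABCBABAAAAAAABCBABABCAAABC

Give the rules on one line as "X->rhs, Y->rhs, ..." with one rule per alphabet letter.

  step 2 ⇒ step 3: ABCAAABCDBBABCABCAAABCBAB ⇒ AA·ABC·BAB·AA·AA·AA·ABC·BAB·DBB·ABC·ABC·AA·ABC·BAB·AA·ABC·BAB·AA·AA·AA·ABC·BAB·ABC·AA·ABC
    A ↦ AA
    B ↦ ABC
    C ↦ BAB
    D ↦ DBB

A->AA, B->ABC, C->BAB, D->DBB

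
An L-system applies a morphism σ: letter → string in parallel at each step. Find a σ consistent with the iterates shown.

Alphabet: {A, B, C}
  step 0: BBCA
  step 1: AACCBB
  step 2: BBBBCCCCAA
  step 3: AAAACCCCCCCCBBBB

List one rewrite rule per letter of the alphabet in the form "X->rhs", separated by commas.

  step 2 ⇒ step 3: BBBBCCCCAA ⇒ A·A·A·A·CC·CC·CC·CC·BB·BB
    A ↦ BB
    B ↦ A
    C ↦ CC

A->BB, B->A, C->CC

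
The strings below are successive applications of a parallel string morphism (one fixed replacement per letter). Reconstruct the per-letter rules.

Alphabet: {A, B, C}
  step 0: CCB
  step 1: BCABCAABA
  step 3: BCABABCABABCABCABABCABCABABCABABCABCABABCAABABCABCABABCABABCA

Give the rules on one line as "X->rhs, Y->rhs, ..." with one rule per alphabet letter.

  step 0 ⇒ step 1: CCB ⇒ BCA·BCA·ABA
    B ↦ ABA
    C ↦ BCA
    A ↦ BC  (constrained at step 1)

A->BC, B->ABA, C->BCA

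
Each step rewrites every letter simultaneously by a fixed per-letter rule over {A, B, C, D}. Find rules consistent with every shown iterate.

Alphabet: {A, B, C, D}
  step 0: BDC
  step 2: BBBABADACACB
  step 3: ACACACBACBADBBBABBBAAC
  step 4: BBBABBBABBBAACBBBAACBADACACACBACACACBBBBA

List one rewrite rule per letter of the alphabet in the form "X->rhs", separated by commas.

  step 3 ⇒ step 4: ACACACBACBADBBBABBBAAC ⇒ B·BBA·B·BBA·B·BBA·AC·B·BBA·AC·B·AD·AC·AC·AC·B·AC·AC·AC·B·B·BBA
    A ↦ B
    B ↦ AC
    C ↦ BBA
    D ↦ AD

A->B, B->AC, C->BBA, D->AD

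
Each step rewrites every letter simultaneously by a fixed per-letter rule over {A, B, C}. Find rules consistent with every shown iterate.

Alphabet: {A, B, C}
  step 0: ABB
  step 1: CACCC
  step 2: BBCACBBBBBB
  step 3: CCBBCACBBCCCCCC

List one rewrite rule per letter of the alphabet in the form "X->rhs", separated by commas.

A->CAC, B->C, C->BB

  step 2 ⇒ step 3: BBCACBBBBBB ⇒ C·C·BB·CAC·BB·C·C·C·C·C·C
    A ↦ CAC
    B ↦ C
    C ↦ BB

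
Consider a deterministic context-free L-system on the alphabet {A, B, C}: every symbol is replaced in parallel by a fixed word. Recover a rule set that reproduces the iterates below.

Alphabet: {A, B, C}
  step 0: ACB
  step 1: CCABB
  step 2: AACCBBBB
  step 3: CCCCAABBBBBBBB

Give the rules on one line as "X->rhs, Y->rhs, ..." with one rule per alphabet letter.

A->CC, B->BB, C->A

  step 2 ⇒ step 3: AACCBBBB ⇒ CC·CC·A·A·BB·BB·BB·BB
    A ↦ CC
    B ↦ BB
    C ↦ A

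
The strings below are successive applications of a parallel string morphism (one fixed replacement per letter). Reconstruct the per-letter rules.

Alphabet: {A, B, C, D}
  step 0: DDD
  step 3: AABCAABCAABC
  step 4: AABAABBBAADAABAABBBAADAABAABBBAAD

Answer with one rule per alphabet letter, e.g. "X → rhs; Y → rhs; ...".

  step 3 ⇒ step 4: AABCAABCAABC ⇒ AAB·AAB·BBA·AD·AAB·AAB·BBA·AD·AAB·AAB·BBA·AD
    A ↦ AAB
    B ↦ BBA
    C ↦ AD
    D ↦ C  (constrained at step 0)

A->AAB, B->BBA, C->AD, D->C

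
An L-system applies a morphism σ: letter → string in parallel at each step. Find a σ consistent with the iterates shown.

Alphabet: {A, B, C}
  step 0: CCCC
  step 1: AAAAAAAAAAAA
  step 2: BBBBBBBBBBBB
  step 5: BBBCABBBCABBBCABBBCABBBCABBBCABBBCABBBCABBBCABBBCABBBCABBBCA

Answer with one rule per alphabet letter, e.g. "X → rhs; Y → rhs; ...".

  step 1 ⇒ step 2: AAAAAAAAAAAA ⇒ B·B·B·B·B·B·B·B·B·B·B·B
    A ↦ B
    B ↦ CA  (constrained at step 2)
  step 0 ⇒ step 1: CCCC ⇒ AAA·AAA·AAA·AAA
    C ↦ AAA

A->B, B->CA, C->AAA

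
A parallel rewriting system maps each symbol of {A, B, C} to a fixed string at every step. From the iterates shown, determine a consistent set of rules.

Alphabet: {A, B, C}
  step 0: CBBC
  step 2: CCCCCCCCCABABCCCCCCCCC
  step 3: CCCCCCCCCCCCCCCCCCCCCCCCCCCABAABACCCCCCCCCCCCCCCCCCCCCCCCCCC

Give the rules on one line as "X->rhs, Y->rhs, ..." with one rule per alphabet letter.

A->AB, B->A, C->CCC

  step 2 ⇒ step 3: CCCCCCCCCABABCCCCCCCCC ⇒ CCC·CCC·CCC·CCC·CCC·CCC·CCC·CCC·CCC·AB·A·AB·A·CCC·CCC·CCC·CCC·CCC·CCC·CCC·CCC·CCC
    A ↦ AB
    B ↦ A
    C ↦ CCC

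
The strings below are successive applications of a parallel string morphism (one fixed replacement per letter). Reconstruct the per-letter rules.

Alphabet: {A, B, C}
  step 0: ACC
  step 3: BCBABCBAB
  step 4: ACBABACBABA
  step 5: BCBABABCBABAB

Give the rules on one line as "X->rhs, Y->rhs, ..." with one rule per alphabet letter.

  step 4 ⇒ step 5: ACBABACBABA ⇒ B·CB·A·B·A·B·CB·A·B·A·B
    A ↦ B
    B ↦ A
    C ↦ CB

A->B, B->A, C->CB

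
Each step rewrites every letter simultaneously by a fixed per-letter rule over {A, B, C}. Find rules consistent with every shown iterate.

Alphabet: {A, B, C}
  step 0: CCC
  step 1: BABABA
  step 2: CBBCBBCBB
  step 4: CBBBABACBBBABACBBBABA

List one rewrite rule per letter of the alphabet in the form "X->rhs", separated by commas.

  step 1 ⇒ step 2: BABABA ⇒ C·BB·C·BB·C·BB
    A ↦ BB
    B ↦ C
  step 0 ⇒ step 1: CCC ⇒ BA·BA·BA
    C ↦ BA

A->BB, B->C, C->BA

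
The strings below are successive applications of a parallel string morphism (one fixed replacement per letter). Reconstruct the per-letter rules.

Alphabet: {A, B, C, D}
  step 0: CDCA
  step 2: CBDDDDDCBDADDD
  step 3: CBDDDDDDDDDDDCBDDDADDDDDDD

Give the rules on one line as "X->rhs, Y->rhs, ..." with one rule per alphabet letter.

  step 2 ⇒ step 3: CBDDDDDCBDADDD ⇒ CB·D·DD·DD·DD·DD·DD·CB·D·DD·AD·DD·DD·DD
    A ↦ AD
    B ↦ D
    C ↦ CB
    D ↦ DD

A->AD, B->D, C->CB, D->DD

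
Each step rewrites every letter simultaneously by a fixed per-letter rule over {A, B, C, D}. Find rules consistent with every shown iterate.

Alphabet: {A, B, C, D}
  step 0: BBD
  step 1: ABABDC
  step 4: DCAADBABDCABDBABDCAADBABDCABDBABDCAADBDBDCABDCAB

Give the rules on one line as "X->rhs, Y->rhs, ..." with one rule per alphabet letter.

A->DB, B->AB, C->AA, D->DC

  step 0 ⇒ step 1: BBD ⇒ AB·AB·DC
    B ↦ AB
    D ↦ DC
    A ↦ DB  (constrained at step 1)
    C ↦ AA  (constrained at step 1)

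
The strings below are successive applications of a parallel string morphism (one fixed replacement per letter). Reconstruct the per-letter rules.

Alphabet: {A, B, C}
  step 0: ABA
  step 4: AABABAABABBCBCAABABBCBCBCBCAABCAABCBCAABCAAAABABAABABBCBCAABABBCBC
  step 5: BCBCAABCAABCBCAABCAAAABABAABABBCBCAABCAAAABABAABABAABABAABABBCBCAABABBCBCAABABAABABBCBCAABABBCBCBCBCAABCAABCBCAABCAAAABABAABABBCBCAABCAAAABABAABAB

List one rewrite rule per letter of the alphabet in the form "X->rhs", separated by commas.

  step 4 ⇒ step 5: AABABAABABBCBCAABABBCBCBCBCAABCAABCBCAABCAAAABABAABABBCBCAABABBCBC ⇒ BC·BC·AA·BC·AA·BC·BC·AA·BC·AA·AA·BAB·AA·BAB·BC·BC·AA·BC·AA·AA·BAB·AA·BAB·AA·BAB·AA·BAB·BC·BC·AA·BAB·BC·BC·AA·BAB·AA·BAB·BC·BC·AA·BAB·BC·BC·BC·BC·AA·BC·AA·BC·BC·AA·BC·AA·AA·BAB·AA·BAB·BC·BC·AA·BC·AA·AA·BAB·AA·BAB
    A ↦ BC
    B ↦ AA
    C ↦ BAB

A->BC, B->AA, C->BAB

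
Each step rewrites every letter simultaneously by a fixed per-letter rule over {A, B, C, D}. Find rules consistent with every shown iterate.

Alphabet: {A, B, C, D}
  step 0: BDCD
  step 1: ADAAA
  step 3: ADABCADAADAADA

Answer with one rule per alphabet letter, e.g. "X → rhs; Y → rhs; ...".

A->BC, B->AD, C->A, D->A

  step 0 ⇒ step 1: BDCD ⇒ AD·A·A·A
    B ↦ AD
    C ↦ A
    D ↦ A
    A ↦ BC  (constrained at step 1)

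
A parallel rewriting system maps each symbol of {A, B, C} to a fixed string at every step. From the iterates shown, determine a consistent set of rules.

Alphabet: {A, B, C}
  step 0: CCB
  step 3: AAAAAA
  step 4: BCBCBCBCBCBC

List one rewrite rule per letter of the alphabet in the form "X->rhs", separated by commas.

A->BC, B->A, C->A

  step 3 ⇒ step 4: AAAAAA ⇒ BC·BC·BC·BC·BC·BC
    A ↦ BC
    B ↦ A  (constrained at step 0)
    C ↦ A  (constrained at step 0)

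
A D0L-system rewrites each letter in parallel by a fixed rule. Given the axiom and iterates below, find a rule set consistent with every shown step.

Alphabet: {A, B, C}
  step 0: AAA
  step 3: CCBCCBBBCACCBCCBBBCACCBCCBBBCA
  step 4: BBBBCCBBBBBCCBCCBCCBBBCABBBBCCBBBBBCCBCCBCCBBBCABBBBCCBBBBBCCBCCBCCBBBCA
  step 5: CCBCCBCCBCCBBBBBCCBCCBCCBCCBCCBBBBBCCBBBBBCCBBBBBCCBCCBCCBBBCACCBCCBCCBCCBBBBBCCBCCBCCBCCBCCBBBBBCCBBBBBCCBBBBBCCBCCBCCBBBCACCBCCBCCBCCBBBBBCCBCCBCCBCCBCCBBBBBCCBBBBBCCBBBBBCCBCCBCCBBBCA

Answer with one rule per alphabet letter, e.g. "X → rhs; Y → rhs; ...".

A->CA, B->CCB, C->BB

  step 4 ⇒ step 5: BBBBCCBBBBBCCBCCBCCBBBCABBBBCCBBBBBCCBCCBCCBBBCABBBBCCBBBBBCCBCCBCCBBBCA ⇒ CCB·CCB·CCB·CCB·BB·BB·CCB·CCB·CCB·CCB·CCB·BB·BB·CCB·BB·BB·CCB·BB·BB·CCB·CCB·CCB·BB·CA·CCB·CCB·CCB·CCB·BB·BB·CCB·CCB·CCB·CCB·CCB·BB·BB·CCB·BB·BB·CCB·BB·BB·CCB·CCB·CCB·BB·CA·CCB·CCB·CCB·CCB·BB·BB·CCB·CCB·CCB·CCB·CCB·BB·BB·CCB·BB·BB·CCB·BB·BB·CCB·CCB·CCB·BB·CA
    A ↦ CA
    B ↦ CCB
    C ↦ BB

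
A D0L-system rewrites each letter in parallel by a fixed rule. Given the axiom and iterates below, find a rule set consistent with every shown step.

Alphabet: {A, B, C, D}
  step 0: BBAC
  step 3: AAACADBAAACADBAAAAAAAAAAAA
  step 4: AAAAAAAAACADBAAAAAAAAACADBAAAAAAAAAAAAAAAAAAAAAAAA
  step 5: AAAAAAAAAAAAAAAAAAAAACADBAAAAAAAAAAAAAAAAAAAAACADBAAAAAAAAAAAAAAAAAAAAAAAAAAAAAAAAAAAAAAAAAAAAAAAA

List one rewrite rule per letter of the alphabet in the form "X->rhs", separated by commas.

  step 4 ⇒ step 5: AAAAAAAAACADBAAAAAAAAACADBAAAAAAAAAAAAAAAAAAAAAAAA ⇒ AA·AA·AA·AA·AA·AA·AA·AA·AA·A·AA·CA·DB·AA·AA·AA·AA·AA·AA·AA·AA·AA·A·AA·CA·DB·AA·AA·AA·AA·AA·AA·AA·AA·AA·AA·AA·AA·AA·AA·AA·AA·AA·AA·AA·AA·AA·AA·AA·AA
    A ↦ AA
    B ↦ DB
    C ↦ A
    D ↦ CA

A->AA, B->DB, C->A, D->CA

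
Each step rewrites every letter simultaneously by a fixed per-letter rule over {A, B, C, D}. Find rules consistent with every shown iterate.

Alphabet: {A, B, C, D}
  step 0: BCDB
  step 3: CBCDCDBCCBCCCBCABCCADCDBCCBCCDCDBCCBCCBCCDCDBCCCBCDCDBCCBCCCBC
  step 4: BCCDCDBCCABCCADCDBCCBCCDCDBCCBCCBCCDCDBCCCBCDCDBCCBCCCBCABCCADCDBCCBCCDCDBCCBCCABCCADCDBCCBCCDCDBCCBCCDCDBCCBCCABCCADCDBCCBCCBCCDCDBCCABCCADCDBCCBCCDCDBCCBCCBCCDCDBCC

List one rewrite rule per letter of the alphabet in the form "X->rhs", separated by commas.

A->CBC, B->DCD, C->BCC, D->A

  step 3 ⇒ step 4: CBCDCDBCCBCCCBCABCCADCDBCCBCCDCDBCCBCCBCCDCDBCCCBCDCDBCCBCCCBC ⇒ BCC·DCD·BCC·A·BCC·A·DCD·BCC·BCC·DCD·BCC·BCC·BCC·DCD·BCC·CBC·DCD·BCC·BCC·CBC·A·BCC·A·DCD·BCC·BCC·DCD·BCC·BCC·A·BCC·A·DCD·BCC·BCC·DCD·BCC·BCC·DCD·BCC·BCC·A·BCC·A·DCD·BCC·BCC·BCC·DCD·BCC·A·BCC·A·DCD·BCC·BCC·DCD·BCC·BCC·BCC·DCD·BCC
    A ↦ CBC
    B ↦ DCD
    C ↦ BCC
    D ↦ A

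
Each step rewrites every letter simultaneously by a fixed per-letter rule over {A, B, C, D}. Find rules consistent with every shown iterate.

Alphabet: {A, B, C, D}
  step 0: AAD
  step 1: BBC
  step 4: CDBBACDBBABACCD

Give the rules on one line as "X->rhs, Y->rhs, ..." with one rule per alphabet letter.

  step 0 ⇒ step 1: AAD ⇒ B·B·C
    A ↦ B
    D ↦ C
    B ↦ CD  (constrained at step 1)
    C ↦ BA  (constrained at step 1)

A->B, B->CD, C->BA, D->C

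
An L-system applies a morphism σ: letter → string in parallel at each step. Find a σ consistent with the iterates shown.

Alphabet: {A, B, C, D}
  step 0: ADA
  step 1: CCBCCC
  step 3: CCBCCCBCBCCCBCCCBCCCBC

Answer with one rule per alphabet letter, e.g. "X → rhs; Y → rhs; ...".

  step 0 ⇒ step 1: ADA ⇒ CC·BC·CC
    A ↦ CC
    D ↦ BC
    B ↦ D  (constrained at step 1)
    C ↦ AD  (constrained at step 1)

A->CC, B->D, C->AD, D->BC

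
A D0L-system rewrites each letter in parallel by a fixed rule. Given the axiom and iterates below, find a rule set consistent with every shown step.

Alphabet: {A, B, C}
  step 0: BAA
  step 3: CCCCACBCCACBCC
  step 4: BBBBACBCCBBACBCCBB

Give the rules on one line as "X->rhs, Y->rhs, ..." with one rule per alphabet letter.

A->AC, B->CC, C->B

  step 3 ⇒ step 4: CCCCACBCCACBCC ⇒ B·B·B·B·AC·B·CC·B·B·AC·B·CC·B·B
    A ↦ AC
    B ↦ CC
    C ↦ B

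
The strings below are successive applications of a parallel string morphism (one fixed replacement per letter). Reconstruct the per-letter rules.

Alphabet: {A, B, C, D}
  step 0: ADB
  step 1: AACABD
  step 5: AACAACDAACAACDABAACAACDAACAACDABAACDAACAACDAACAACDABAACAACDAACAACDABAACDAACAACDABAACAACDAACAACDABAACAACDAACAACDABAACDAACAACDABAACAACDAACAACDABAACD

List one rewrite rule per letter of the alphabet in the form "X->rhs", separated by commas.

A->AAC, B->D, C->D, D->AB

  step 0 ⇒ step 1: ADB ⇒ AAC·AB·D
    A ↦ AAC
    B ↦ D
    D ↦ AB
    C ↦ D  (constrained at step 1)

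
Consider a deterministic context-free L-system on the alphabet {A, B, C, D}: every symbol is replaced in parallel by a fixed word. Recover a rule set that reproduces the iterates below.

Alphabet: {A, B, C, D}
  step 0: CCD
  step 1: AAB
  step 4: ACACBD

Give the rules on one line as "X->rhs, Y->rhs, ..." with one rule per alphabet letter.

  step 0 ⇒ step 1: CCD ⇒ A·A·B
    C ↦ A
    D ↦ B
    A ↦ BD  (constrained at step 1)
    B ↦ C  (constrained at step 1)

A->BD, B->C, C->A, D->B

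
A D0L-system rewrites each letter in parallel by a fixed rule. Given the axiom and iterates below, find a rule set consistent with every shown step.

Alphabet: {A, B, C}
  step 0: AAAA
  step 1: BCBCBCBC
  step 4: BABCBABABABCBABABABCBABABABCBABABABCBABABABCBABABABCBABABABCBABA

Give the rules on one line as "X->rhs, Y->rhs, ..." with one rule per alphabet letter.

A->BC, B->BA, C->BA

  step 0 ⇒ step 1: AAAA ⇒ BC·BC·BC·BC
    A ↦ BC
    B ↦ BA  (constrained at step 1)
    C ↦ BA  (constrained at step 1)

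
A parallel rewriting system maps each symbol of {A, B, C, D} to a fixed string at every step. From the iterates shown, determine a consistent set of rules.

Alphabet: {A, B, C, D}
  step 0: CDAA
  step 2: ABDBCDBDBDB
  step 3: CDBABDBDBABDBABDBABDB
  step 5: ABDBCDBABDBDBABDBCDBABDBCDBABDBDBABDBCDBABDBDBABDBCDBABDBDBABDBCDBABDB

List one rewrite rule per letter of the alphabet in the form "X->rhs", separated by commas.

A->C, B->DB, C->DB, D->AB

  step 2 ⇒ step 3: ABDBCDBDBDB ⇒ C·DB·AB·DB·DB·AB·DB·AB·DB·AB·DB
    A ↦ C
    B ↦ DB
    C ↦ DB
    D ↦ AB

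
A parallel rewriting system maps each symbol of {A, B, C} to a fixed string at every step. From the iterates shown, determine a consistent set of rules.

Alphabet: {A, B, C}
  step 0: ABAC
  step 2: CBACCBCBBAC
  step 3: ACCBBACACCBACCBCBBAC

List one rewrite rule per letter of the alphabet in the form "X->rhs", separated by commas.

  step 2 ⇒ step 3: CBACCBCBBAC ⇒ AC·CB·B·AC·AC·CB·AC·CB·CB·B·AC
    A ↦ B
    B ↦ CB
    C ↦ AC

A->B, B->CB, C->AC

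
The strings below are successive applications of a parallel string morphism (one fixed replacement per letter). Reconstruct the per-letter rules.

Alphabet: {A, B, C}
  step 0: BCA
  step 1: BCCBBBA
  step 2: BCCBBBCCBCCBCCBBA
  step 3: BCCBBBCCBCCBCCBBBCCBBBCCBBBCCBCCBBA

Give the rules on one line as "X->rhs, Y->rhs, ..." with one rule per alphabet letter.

A->BBA, B->BCC, C->B

  step 2 ⇒ step 3: BCCBBBCCBCCBCCBBA ⇒ BCC·B·B·BCC·BCC·BCC·B·B·BCC·B·B·BCC·B·B·BCC·BCC·BBA
    A ↦ BBA
    B ↦ BCC
    C ↦ B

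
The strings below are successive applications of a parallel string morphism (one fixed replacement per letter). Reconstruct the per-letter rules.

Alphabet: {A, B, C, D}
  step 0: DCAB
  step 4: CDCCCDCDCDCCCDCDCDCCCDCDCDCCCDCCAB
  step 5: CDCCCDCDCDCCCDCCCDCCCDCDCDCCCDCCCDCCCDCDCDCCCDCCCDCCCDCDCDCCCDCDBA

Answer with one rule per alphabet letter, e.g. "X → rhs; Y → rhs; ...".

  step 4 ⇒ step 5: CDCCCDCDCDCCCDCDCDCCCDCDCDCCCDCCAB ⇒ CD·CC·CD·CD·CD·CC·CD·CC·CD·CC·CD·CD·CD·CC·CD·CC·CD·CC·CD·CD·CD·CC·CD·CC·CD·CC·CD·CD·CD·CC·CD·CD·B·A
    A ↦ B
    B ↦ A
    C ↦ CD
    D ↦ CC

A->B, B->A, C->CD, D->CC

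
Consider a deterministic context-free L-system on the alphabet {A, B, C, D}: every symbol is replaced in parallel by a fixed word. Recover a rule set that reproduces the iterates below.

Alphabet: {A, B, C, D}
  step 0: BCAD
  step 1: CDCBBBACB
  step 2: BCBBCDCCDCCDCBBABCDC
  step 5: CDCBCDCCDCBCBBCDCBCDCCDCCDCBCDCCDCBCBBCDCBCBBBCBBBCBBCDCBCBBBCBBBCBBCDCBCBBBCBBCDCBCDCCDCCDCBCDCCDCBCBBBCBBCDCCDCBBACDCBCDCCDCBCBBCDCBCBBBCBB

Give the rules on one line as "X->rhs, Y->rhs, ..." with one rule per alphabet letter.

A->BBA, B->CDC, C->B, D->CB

  step 1 ⇒ step 2: CDCBBBACB ⇒ B·CB·B·CDC·CDC·CDC·BBA·B·CDC
    A ↦ BBA
    B ↦ CDC
    C ↦ B
    D ↦ CB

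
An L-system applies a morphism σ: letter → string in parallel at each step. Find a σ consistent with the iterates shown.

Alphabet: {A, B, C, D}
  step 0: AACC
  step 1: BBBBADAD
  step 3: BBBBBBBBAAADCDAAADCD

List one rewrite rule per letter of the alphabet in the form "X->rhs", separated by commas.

A->BB, B->A, C->AD, D->CD

  step 0 ⇒ step 1: AACC ⇒ BB·BB·AD·AD
    A ↦ BB
    C ↦ AD
    B ↦ A  (constrained at step 1)
    D ↦ CD  (constrained at step 1)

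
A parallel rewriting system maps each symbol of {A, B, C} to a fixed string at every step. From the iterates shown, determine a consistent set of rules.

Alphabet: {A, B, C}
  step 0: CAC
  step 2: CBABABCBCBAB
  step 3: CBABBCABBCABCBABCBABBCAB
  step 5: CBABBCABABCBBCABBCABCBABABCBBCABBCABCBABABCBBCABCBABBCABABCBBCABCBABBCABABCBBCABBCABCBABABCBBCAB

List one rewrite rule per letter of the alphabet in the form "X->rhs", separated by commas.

  step 2 ⇒ step 3: CBABABCBCBAB ⇒ CB·AB·BC·AB·BC·AB·CB·AB·CB·AB·BC·AB
    A ↦ BC
    B ↦ AB
    C ↦ CB

A->BC, B->AB, C->CB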